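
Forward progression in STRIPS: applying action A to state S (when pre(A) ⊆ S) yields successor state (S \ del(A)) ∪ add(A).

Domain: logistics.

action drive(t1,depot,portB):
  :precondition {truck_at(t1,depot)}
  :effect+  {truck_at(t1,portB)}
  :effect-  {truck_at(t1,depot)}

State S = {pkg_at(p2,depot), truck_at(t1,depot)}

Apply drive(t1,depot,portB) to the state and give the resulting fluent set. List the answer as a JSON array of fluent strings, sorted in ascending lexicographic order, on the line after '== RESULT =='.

Progress:
  pre ⊆ S: {truck_at(t1,depot)} ⊆ S  — applicable
  S \ del = {pkg_at(p2,depot)}
  ∪ add   = {pkg_at(p2,depot), truck_at(t1,portB)}

== RESULT ==
["pkg_at(p2,depot)", "truck_at(t1,portB)"]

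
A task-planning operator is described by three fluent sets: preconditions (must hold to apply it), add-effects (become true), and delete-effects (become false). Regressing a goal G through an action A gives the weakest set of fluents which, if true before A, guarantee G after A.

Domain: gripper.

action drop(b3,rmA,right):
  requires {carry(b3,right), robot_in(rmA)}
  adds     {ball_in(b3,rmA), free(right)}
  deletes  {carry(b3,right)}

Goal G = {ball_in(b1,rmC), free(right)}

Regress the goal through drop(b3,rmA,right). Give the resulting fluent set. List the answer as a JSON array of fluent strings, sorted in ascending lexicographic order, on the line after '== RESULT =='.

Regress:
  G ∩ del = {}  (empty — regression defined)
  G \ add = {ball_in(b1,rmC), free(right)} \ {ball_in(b3,rmA), free(right)} = {ball_in(b1,rmC)}
  ∪ pre   = {ball_in(b1,rmC)} ∪ {carry(b3,right), robot_in(rmA)}
          = {ball_in(b1,rmC), carry(b3,right), robot_in(rmA)}

== RESULT ==
["ball_in(b1,rmC)", "carry(b3,right)", "robot_in(rmA)"]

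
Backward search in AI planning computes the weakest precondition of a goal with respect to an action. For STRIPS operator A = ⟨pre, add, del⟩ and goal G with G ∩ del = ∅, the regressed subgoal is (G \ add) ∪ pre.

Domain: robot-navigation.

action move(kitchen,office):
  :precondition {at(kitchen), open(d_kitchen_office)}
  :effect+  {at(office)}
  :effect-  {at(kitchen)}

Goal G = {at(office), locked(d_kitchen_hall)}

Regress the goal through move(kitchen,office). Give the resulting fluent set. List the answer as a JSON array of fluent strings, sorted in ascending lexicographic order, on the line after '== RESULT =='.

Regress:
  G ∩ del = {}  (empty — regression defined)
  G \ add = {at(office), locked(d_kitchen_hall)} \ {at(office)} = {locked(d_kitchen_hall)}
  ∪ pre   = {locked(d_kitchen_hall)} ∪ {at(kitchen), open(d_kitchen_office)}
          = {at(kitchen), locked(d_kitchen_hall), open(d_kitchen_office)}

== RESULT ==
["at(kitchen)", "locked(d_kitchen_hall)", "open(d_kitchen_office)"]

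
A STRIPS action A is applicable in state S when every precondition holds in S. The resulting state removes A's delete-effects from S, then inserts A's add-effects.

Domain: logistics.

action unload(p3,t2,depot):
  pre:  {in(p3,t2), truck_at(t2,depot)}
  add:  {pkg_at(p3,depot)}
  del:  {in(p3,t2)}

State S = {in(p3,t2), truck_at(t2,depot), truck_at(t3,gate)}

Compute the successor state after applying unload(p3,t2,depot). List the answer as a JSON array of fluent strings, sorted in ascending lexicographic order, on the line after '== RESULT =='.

Compute (S \ del) ∪ add:
  pre ⊆ S: {in(p3,t2), truck_at(t2,depot)} ⊆ S  — applicable
  S \ del = {truck_at(t2,depot), truck_at(t3,gate)}
  ∪ add   = {pkg_at(p3,depot), truck_at(t2,depot), truck_at(t3,gate)}

== RESULT ==
["pkg_at(p3,depot)", "truck_at(t2,depot)", "truck_at(t3,gate)"]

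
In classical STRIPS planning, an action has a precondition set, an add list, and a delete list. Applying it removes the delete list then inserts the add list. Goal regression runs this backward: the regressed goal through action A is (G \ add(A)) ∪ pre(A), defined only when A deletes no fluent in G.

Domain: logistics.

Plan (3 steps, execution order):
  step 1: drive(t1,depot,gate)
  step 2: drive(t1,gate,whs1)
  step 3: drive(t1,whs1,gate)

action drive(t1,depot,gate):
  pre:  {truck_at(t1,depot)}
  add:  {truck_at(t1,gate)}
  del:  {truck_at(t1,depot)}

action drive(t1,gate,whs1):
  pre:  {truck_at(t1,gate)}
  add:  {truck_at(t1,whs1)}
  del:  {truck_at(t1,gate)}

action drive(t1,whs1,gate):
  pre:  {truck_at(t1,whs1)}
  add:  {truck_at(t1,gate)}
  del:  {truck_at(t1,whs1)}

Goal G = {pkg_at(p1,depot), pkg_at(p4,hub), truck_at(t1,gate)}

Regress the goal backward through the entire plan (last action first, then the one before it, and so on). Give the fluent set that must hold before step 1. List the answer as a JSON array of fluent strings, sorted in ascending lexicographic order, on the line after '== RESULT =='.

Work backward from the goal:
  through step 3 (drive(t1,whs1,gate)): drop {truck_at(t1,gate)}, keep {pkg_at(p1,depot), pkg_at(p4,hub)}, require {truck_at(t1,whs1)}
    → {pkg_at(p1,depot), pkg_at(p4,hub), truck_at(t1,whs1)}
  through step 2 (drive(t1,gate,whs1)): drop {truck_at(t1,whs1)}, keep {pkg_at(p1,depot), pkg_at(p4,hub)}, require {truck_at(t1,gate)}
    → {pkg_at(p1,depot), pkg_at(p4,hub), truck_at(t1,gate)}
  through step 1 (drive(t1,depot,gate)): drop {truck_at(t1,gate)}, keep {pkg_at(p1,depot), pkg_at(p4,hub)}, require {truck_at(t1,depot)}
    → {pkg_at(p1,depot), pkg_at(p4,hub), truck_at(t1,depot)}

== RESULT ==
["pkg_at(p1,depot)", "pkg_at(p4,hub)", "truck_at(t1,depot)"]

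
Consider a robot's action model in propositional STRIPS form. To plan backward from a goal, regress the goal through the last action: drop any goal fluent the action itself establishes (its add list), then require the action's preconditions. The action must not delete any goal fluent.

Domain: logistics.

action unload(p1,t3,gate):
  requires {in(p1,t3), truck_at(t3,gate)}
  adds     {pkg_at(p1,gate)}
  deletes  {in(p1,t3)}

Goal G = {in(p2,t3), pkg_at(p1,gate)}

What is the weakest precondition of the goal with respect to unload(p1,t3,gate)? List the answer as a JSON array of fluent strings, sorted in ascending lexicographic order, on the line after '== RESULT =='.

Compute (G \ add) ∪ pre:
  G ∩ del = {}  (empty — regression defined)
  G \ add = {in(p2,t3), pkg_at(p1,gate)} \ {pkg_at(p1,gate)} = {in(p2,t3)}
  ∪ pre   = {in(p2,t3)} ∪ {in(p1,t3), truck_at(t3,gate)}
          = {in(p1,t3), in(p2,t3), truck_at(t3,gate)}

== RESULT ==
["in(p1,t3)", "in(p2,t3)", "truck_at(t3,gate)"]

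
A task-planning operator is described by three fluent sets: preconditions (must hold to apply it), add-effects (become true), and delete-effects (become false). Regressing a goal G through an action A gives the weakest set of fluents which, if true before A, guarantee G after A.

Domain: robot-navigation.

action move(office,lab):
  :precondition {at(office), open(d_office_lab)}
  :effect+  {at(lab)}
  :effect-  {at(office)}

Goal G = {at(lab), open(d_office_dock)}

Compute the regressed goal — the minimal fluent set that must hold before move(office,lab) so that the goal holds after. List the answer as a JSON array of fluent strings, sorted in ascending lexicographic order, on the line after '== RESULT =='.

Regress:
  G ∩ del = {}  (empty — regression defined)
  G \ add = {at(lab), open(d_office_dock)} \ {at(lab)} = {open(d_office_dock)}
  ∪ pre   = {open(d_office_dock)} ∪ {at(office), open(d_office_lab)}
          = {at(office), open(d_office_dock), open(d_office_lab)}

== RESULT ==
["at(office)", "open(d_office_dock)", "open(d_office_lab)"]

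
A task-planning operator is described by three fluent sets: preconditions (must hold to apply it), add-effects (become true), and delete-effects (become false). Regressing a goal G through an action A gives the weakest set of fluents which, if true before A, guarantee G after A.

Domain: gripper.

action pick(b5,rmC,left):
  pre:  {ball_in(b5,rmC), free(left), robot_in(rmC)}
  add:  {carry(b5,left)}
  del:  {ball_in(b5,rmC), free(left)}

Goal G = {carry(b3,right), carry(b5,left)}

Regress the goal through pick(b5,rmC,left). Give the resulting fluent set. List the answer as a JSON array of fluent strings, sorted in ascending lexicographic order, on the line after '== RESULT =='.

Compute (G \ add) ∪ pre:
  G ∩ del = {}  (empty — regression defined)
  G \ add = {carry(b3,right), carry(b5,left)} \ {carry(b5,left)} = {carry(b3,right)}
  ∪ pre   = {carry(b3,right)} ∪ {ball_in(b5,rmC), free(left), robot_in(rmC)}
          = {ball_in(b5,rmC), carry(b3,right), free(left), robot_in(rmC)}

== RESULT ==
["ball_in(b5,rmC)", "carry(b3,right)", "free(left)", "robot_in(rmC)"]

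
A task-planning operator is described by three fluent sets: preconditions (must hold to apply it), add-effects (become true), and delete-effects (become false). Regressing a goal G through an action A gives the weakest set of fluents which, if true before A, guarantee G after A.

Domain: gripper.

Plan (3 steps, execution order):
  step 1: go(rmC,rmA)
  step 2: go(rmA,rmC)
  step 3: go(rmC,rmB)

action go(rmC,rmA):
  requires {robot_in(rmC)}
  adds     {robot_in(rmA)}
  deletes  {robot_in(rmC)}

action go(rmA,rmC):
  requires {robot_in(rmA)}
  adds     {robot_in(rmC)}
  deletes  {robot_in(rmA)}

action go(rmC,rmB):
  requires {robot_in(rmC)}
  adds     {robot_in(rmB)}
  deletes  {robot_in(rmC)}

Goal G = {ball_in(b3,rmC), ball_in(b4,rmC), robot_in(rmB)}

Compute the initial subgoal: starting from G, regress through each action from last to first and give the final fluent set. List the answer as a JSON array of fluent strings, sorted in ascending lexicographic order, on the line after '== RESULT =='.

Work backward from the goal:
  through step 3 (go(rmC,rmB)): drop {robot_in(rmB)}, keep {ball_in(b3,rmC), ball_in(b4,rmC)}, require {robot_in(rmC)}
    → {ball_in(b3,rmC), ball_in(b4,rmC), robot_in(rmC)}
  through step 2 (go(rmA,rmC)): drop {robot_in(rmC)}, keep {ball_in(b3,rmC), ball_in(b4,rmC)}, require {robot_in(rmA)}
    → {ball_in(b3,rmC), ball_in(b4,rmC), robot_in(rmA)}
  through step 1 (go(rmC,rmA)): drop {robot_in(rmA)}, keep {ball_in(b3,rmC), ball_in(b4,rmC)}, require {robot_in(rmC)}
    → {ball_in(b3,rmC), ball_in(b4,rmC), robot_in(rmC)}

== RESULT ==
["ball_in(b3,rmC)", "ball_in(b4,rmC)", "robot_in(rmC)"]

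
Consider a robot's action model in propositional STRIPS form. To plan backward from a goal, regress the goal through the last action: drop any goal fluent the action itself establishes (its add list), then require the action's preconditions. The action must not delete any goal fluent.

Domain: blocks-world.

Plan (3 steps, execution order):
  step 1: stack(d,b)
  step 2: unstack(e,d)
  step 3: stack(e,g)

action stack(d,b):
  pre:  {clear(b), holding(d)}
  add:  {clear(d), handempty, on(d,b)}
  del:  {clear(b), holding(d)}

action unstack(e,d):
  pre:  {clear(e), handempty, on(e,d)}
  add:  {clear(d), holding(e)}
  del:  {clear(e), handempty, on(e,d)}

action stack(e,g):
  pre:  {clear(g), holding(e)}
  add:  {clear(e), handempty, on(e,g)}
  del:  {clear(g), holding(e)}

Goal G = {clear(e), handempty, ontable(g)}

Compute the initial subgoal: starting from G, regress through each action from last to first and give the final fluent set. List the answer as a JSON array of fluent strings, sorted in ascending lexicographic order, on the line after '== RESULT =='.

Regress step by step:
  through step 3 (stack(e,g)): drop {clear(e), handempty}, keep {ontable(g)}, require {clear(g), holding(e)}
    → {clear(g), holding(e), ontable(g)}
  through step 2 (unstack(e,d)): drop {holding(e)}, keep {clear(g), ontable(g)}, require {clear(e), handempty, on(e,d)}
    → {clear(e), clear(g), handempty, on(e,d), ontable(g)}
  through step 1 (stack(d,b)): drop {handempty}, keep {clear(e), clear(g), on(e,d), ontable(g)}, require {clear(b), holding(d)}
    → {clear(b), clear(e), clear(g), holding(d), on(e,d), ontable(g)}

== RESULT ==
["clear(b)", "clear(e)", "clear(g)", "holding(d)", "on(e,d)", "ontable(g)"]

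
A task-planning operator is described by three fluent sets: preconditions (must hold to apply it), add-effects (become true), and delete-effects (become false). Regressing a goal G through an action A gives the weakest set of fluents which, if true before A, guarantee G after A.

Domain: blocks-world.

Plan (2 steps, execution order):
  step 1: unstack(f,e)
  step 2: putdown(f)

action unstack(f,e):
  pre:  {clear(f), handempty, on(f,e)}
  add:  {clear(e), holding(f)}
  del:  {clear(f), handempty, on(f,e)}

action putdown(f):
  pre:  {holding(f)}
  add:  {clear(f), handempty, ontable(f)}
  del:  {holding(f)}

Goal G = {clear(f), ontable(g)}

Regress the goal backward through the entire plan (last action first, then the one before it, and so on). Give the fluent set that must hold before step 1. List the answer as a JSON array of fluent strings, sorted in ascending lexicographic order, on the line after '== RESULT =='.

Regress step by step:
  through step 2 (putdown(f)): drop {clear(f)}, keep {ontable(g)}, require {holding(f)}
    → {holding(f), ontable(g)}
  through step 1 (unstack(f,e)): drop {holding(f)}, keep {ontable(g)}, require {clear(f), handempty, on(f,e)}
    → {clear(f), handempty, on(f,e), ontable(g)}

== RESULT ==
["clear(f)", "handempty", "on(f,e)", "ontable(g)"]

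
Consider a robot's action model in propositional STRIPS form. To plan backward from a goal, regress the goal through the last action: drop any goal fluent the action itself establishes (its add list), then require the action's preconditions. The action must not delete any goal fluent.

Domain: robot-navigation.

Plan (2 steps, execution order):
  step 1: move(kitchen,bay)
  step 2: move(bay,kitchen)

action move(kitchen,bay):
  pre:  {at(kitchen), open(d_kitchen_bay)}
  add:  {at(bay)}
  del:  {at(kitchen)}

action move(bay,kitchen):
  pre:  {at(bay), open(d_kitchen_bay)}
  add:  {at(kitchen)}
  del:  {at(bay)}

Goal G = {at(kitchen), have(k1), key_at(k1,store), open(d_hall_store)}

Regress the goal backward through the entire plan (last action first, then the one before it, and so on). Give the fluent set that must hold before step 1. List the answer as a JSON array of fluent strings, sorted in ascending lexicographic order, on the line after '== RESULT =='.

Work backward from the goal:
  through step 2 (move(bay,kitchen)): drop {at(kitchen)}, keep {have(k1), key_at(k1,store), open(d_hall_store)}, require {at(bay), open(d_kitchen_bay)}
    → {at(bay), have(k1), key_at(k1,store), open(d_hall_store), open(d_kitchen_bay)}
  through step 1 (move(kitchen,bay)): drop {at(bay)}, keep {have(k1), key_at(k1,store), open(d_hall_store), open(d_kitchen_bay)}, require {at(kitchen), open(d_kitchen_bay)}
    → {at(kitchen), have(k1), key_at(k1,store), open(d_hall_store), open(d_kitchen_bay)}

== RESULT ==
["at(kitchen)", "have(k1)", "key_at(k1,store)", "open(d_hall_store)", "open(d_kitchen_bay)"]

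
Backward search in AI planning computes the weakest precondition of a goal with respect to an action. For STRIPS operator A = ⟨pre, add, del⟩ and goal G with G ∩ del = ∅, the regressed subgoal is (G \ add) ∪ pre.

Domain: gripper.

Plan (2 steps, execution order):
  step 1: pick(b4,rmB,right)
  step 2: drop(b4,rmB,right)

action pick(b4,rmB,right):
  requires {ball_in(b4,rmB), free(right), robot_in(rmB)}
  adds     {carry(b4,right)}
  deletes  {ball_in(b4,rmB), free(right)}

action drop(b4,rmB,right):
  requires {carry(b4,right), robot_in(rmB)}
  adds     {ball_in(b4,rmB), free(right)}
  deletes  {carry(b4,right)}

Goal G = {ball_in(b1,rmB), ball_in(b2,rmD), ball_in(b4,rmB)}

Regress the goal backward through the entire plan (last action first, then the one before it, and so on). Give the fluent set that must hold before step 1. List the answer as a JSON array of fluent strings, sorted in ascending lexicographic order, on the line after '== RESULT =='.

Regress step by step:
  through step 2 (drop(b4,rmB,right)): drop {ball_in(b4,rmB)}, keep {ball_in(b1,rmB), ball_in(b2,rmD)}, require {carry(b4,right), robot_in(rmB)}
    → {ball_in(b1,rmB), ball_in(b2,rmD), carry(b4,right), robot_in(rmB)}
  through step 1 (pick(b4,rmB,right)): drop {carry(b4,right)}, keep {ball_in(b1,rmB), ball_in(b2,rmD), robot_in(rmB)}, require {ball_in(b4,rmB), free(right), robot_in(rmB)}
    → {ball_in(b1,rmB), ball_in(b2,rmD), ball_in(b4,rmB), free(right), robot_in(rmB)}

== RESULT ==
["ball_in(b1,rmB)", "ball_in(b2,rmD)", "ball_in(b4,rmB)", "free(right)", "robot_in(rmB)"]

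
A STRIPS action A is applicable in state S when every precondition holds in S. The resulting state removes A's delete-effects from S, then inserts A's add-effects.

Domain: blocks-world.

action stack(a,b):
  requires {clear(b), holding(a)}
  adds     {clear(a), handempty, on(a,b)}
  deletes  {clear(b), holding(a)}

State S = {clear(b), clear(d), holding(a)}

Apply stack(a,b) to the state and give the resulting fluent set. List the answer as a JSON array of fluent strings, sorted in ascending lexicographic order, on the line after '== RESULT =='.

Progress:
  pre ⊆ S: {clear(b), holding(a)} ⊆ S  — applicable
  S \ del = {clear(d)}
  ∪ add   = {clear(a), clear(d), handempty, on(a,b)}

== RESULT ==
["clear(a)", "clear(d)", "handempty", "on(a,b)"]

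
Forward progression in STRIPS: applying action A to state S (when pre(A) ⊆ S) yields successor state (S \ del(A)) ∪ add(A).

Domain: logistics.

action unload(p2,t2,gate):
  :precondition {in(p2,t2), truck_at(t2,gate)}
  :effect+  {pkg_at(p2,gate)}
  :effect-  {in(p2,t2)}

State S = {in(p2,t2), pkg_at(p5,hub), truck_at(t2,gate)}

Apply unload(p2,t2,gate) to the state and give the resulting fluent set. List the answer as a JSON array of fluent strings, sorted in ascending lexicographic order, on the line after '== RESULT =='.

Progress:
  pre ⊆ S: {in(p2,t2), truck_at(t2,gate)} ⊆ S  — applicable
  S \ del = {pkg_at(p5,hub), truck_at(t2,gate)}
  ∪ add   = {pkg_at(p2,gate), pkg_at(p5,hub), truck_at(t2,gate)}

== RESULT ==
["pkg_at(p2,gate)", "pkg_at(p5,hub)", "truck_at(t2,gate)"]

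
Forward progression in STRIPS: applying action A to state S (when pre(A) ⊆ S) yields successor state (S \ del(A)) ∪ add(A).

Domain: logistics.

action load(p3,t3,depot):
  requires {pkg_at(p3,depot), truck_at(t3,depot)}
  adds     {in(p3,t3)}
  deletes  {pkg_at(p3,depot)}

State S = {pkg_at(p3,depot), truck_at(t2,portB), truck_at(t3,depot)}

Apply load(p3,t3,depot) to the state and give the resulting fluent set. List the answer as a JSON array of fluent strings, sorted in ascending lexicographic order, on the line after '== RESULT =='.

Compute (S \ del) ∪ add:
  pre ⊆ S: {pkg_at(p3,depot), truck_at(t3,depot)} ⊆ S  — applicable
  S \ del = {truck_at(t2,portB), truck_at(t3,depot)}
  ∪ add   = {in(p3,t3), truck_at(t2,portB), truck_at(t3,depot)}

== RESULT ==
["in(p3,t3)", "truck_at(t2,portB)", "truck_at(t3,depot)"]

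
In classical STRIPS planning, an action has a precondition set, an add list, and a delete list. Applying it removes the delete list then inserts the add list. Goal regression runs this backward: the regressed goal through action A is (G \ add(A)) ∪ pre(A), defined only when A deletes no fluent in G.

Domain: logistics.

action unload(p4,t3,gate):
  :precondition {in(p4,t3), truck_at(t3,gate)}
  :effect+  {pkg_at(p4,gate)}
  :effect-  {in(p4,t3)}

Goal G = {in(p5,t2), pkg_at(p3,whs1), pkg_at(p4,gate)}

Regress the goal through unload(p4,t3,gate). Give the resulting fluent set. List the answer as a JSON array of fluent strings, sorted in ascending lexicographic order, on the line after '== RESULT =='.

Compute (G \ add) ∪ pre:
  G ∩ del = {}  (empty — regression defined)
  G \ add = {in(p5,t2), pkg_at(p3,whs1), pkg_at(p4,gate)} \ {pkg_at(p4,gate)} = {in(p5,t2), pkg_at(p3,whs1)}
  ∪ pre   = {in(p5,t2), pkg_at(p3,whs1)} ∪ {in(p4,t3), truck_at(t3,gate)}
          = {in(p4,t3), in(p5,t2), pkg_at(p3,whs1), truck_at(t3,gate)}

== RESULT ==
["in(p4,t3)", "in(p5,t2)", "pkg_at(p3,whs1)", "truck_at(t3,gate)"]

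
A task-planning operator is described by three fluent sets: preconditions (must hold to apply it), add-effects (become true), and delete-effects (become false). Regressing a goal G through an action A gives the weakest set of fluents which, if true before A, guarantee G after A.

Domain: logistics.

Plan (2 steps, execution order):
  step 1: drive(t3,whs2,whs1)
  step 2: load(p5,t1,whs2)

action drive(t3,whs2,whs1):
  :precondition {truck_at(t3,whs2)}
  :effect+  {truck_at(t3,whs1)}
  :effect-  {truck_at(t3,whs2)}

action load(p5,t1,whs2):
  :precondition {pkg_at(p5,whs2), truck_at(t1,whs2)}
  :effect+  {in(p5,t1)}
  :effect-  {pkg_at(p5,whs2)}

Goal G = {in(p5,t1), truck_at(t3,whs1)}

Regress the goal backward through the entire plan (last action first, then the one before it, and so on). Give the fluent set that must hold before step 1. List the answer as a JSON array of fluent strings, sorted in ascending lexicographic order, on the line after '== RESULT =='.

Work backward from the goal:
  through step 2 (load(p5,t1,whs2)): drop {in(p5,t1)}, keep {truck_at(t3,whs1)}, require {pkg_at(p5,whs2), truck_at(t1,whs2)}
    → {pkg_at(p5,whs2), truck_at(t1,whs2), truck_at(t3,whs1)}
  through step 1 (drive(t3,whs2,whs1)): drop {truck_at(t3,whs1)}, keep {pkg_at(p5,whs2), truck_at(t1,whs2)}, require {truck_at(t3,whs2)}
    → {pkg_at(p5,whs2), truck_at(t1,whs2), truck_at(t3,whs2)}

== RESULT ==
["pkg_at(p5,whs2)", "truck_at(t1,whs2)", "truck_at(t3,whs2)"]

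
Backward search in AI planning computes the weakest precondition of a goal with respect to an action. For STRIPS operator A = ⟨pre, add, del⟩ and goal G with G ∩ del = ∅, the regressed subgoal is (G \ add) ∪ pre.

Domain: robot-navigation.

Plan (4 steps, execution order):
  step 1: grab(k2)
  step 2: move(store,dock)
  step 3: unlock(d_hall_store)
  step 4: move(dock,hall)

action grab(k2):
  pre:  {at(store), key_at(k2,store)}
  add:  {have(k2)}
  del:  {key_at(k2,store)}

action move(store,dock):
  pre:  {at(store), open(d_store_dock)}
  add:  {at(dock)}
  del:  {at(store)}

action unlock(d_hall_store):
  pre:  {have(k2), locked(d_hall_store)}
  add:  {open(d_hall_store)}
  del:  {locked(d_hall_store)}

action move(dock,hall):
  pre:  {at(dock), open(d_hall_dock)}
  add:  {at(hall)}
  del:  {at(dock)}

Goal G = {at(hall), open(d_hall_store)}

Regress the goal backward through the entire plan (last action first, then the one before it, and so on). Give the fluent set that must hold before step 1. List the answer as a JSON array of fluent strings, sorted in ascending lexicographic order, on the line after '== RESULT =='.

Work backward from the goal:
  through step 4 (move(dock,hall)): drop {at(hall)}, keep {open(d_hall_store)}, require {at(dock), open(d_hall_dock)}
    → {at(dock), open(d_hall_dock), open(d_hall_store)}
  through step 3 (unlock(d_hall_store)): drop {open(d_hall_store)}, keep {at(dock), open(d_hall_dock)}, require {have(k2), locked(d_hall_store)}
    → {at(dock), have(k2), locked(d_hall_store), open(d_hall_dock)}
  through step 2 (move(store,dock)): drop {at(dock)}, keep {have(k2), locked(d_hall_store), open(d_hall_dock)}, require {at(store), open(d_store_dock)}
    → {at(store), have(k2), locked(d_hall_store), open(d_hall_dock), open(d_store_dock)}
  through step 1 (grab(k2)): drop {have(k2)}, keep {at(store), locked(d_hall_store), open(d_hall_dock), open(d_store_dock)}, require {at(store), key_at(k2,store)}
    → {at(store), key_at(k2,store), locked(d_hall_store), open(d_hall_dock), open(d_store_dock)}

== RESULT ==
["at(store)", "key_at(k2,store)", "locked(d_hall_store)", "open(d_hall_dock)", "open(d_store_dock)"]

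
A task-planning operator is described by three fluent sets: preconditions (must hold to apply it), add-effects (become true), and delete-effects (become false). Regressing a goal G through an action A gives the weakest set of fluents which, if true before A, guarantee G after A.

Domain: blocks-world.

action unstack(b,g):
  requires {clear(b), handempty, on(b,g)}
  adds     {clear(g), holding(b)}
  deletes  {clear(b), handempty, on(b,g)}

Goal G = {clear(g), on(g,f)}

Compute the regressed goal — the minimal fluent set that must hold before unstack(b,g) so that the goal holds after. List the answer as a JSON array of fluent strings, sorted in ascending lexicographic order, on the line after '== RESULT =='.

Regress:
  G ∩ del = {}  (empty — regression defined)
  G \ add = {clear(g), on(g,f)} \ {clear(g), holding(b)} = {on(g,f)}
  ∪ pre   = {on(g,f)} ∪ {clear(b), handempty, on(b,g)}
          = {clear(b), handempty, on(b,g), on(g,f)}

== RESULT ==
["clear(b)", "handempty", "on(b,g)", "on(g,f)"]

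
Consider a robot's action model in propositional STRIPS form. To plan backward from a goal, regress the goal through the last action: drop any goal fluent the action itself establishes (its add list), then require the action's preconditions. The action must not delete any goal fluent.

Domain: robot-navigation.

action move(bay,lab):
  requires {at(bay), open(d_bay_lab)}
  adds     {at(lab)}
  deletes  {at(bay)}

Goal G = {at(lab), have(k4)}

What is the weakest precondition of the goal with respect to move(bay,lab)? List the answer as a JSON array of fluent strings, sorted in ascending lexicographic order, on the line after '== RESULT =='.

Compute (G \ add) ∪ pre:
  G ∩ del = {}  (empty — regression defined)
  G \ add = {at(lab), have(k4)} \ {at(lab)} = {have(k4)}
  ∪ pre   = {have(k4)} ∪ {at(bay), open(d_bay_lab)}
          = {at(bay), have(k4), open(d_bay_lab)}

== RESULT ==
["at(bay)", "have(k4)", "open(d_bay_lab)"]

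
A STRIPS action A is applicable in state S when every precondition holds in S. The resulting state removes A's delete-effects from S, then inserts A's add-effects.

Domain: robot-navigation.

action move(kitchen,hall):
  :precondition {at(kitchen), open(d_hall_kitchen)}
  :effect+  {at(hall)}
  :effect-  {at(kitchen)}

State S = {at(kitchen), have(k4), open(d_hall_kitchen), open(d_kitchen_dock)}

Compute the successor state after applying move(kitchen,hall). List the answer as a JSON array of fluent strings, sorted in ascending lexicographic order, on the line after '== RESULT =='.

Progress:
  pre ⊆ S: {at(kitchen), open(d_hall_kitchen)} ⊆ S  — applicable
  S \ del = {have(k4), open(d_hall_kitchen), open(d_kitchen_dock)}
  ∪ add   = {at(hall), have(k4), open(d_hall_kitchen), open(d_kitchen_dock)}

== RESULT ==
["at(hall)", "have(k4)", "open(d_hall_kitchen)", "open(d_kitchen_dock)"]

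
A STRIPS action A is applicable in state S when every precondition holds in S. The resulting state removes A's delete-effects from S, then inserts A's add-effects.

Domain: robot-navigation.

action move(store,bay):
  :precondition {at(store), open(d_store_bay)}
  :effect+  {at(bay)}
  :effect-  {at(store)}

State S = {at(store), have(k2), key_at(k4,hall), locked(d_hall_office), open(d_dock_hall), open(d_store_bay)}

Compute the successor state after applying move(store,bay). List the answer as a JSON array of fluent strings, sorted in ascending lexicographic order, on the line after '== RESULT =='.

Progress:
  pre ⊆ S: {at(store), open(d_store_bay)} ⊆ S  — applicable
  S \ del = {have(k2), key_at(k4,hall), locked(d_hall_office), open(d_dock_hall), open(d_store_bay)}
  ∪ add   = {at(bay), have(k2), key_at(k4,hall), locked(d_hall_office), open(d_dock_hall), open(d_store_bay)}

== RESULT ==
["at(bay)", "have(k2)", "key_at(k4,hall)", "locked(d_hall_office)", "open(d_dock_hall)", "open(d_store_bay)"]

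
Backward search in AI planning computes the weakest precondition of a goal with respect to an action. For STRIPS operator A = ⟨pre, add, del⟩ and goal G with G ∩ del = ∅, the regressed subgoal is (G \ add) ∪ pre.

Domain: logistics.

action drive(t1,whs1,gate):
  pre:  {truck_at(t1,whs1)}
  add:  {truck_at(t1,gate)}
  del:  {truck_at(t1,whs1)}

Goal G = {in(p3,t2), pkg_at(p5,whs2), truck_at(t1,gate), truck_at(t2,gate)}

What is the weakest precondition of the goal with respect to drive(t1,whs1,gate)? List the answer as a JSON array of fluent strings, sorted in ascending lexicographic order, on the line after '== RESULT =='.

Compute (G \ add) ∪ pre:
  G ∩ del = {}  (empty — regression defined)
  G \ add = {in(p3,t2), pkg_at(p5,whs2), truck_at(t1,gate), truck_at(t2,gate)} \ {truck_at(t1,gate)} = {in(p3,t2), pkg_at(p5,whs2), truck_at(t2,gate)}
  ∪ pre   = {in(p3,t2), pkg_at(p5,whs2), truck_at(t2,gate)} ∪ {truck_at(t1,whs1)}
          = {in(p3,t2), pkg_at(p5,whs2), truck_at(t1,whs1), truck_at(t2,gate)}

== RESULT ==
["in(p3,t2)", "pkg_at(p5,whs2)", "truck_at(t1,whs1)", "truck_at(t2,gate)"]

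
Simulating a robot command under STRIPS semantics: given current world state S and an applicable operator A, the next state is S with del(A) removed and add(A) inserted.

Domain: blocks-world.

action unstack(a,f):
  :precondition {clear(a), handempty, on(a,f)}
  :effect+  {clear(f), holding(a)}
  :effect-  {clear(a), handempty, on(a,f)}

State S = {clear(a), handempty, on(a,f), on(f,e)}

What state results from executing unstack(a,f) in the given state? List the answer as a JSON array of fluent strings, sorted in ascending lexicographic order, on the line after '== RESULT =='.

Progress:
  pre ⊆ S: {clear(a), handempty, on(a,f)} ⊆ S  — applicable
  S \ del = {on(f,e)}
  ∪ add   = {clear(f), holding(a), on(f,e)}

== RESULT ==
["clear(f)", "holding(a)", "on(f,e)"]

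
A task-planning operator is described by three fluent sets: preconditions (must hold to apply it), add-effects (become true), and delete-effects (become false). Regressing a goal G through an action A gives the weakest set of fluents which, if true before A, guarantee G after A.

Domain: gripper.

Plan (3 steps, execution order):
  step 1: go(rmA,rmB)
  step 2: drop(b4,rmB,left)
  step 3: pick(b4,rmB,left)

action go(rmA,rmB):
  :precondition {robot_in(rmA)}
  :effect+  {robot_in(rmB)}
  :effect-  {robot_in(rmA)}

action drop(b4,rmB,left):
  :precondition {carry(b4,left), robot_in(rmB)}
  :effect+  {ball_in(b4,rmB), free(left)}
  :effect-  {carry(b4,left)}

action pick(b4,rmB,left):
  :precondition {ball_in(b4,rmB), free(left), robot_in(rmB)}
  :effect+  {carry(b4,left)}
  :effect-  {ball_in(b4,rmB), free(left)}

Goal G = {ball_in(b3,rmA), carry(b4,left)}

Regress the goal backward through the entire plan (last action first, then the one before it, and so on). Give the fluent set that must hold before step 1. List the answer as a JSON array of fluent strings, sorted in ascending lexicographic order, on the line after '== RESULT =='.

Regress step by step:
  through step 3 (pick(b4,rmB,left)): drop {carry(b4,left)}, keep {ball_in(b3,rmA)}, require {ball_in(b4,rmB), free(left), robot_in(rmB)}
    → {ball_in(b3,rmA), ball_in(b4,rmB), free(left), robot_in(rmB)}
  through step 2 (drop(b4,rmB,left)): drop {ball_in(b4,rmB), free(left)}, keep {ball_in(b3,rmA), robot_in(rmB)}, require {carry(b4,left), robot_in(rmB)}
    → {ball_in(b3,rmA), carry(b4,left), robot_in(rmB)}
  through step 1 (go(rmA,rmB)): drop {robot_in(rmB)}, keep {ball_in(b3,rmA), carry(b4,left)}, require {robot_in(rmA)}
    → {ball_in(b3,rmA), carry(b4,left), robot_in(rmA)}

== RESULT ==
["ball_in(b3,rmA)", "carry(b4,left)", "robot_in(rmA)"]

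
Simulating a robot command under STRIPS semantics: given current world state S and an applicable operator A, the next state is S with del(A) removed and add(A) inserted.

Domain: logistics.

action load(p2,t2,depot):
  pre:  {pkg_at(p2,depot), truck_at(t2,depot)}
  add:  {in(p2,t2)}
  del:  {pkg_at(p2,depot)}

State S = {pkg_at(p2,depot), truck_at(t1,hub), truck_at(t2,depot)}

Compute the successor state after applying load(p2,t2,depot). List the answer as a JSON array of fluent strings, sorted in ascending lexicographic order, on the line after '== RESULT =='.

Progress:
  pre ⊆ S: {pkg_at(p2,depot), truck_at(t2,depot)} ⊆ S  — applicable
  S \ del = {truck_at(t1,hub), truck_at(t2,depot)}
  ∪ add   = {in(p2,t2), truck_at(t1,hub), truck_at(t2,depot)}

== RESULT ==
["in(p2,t2)", "truck_at(t1,hub)", "truck_at(t2,depot)"]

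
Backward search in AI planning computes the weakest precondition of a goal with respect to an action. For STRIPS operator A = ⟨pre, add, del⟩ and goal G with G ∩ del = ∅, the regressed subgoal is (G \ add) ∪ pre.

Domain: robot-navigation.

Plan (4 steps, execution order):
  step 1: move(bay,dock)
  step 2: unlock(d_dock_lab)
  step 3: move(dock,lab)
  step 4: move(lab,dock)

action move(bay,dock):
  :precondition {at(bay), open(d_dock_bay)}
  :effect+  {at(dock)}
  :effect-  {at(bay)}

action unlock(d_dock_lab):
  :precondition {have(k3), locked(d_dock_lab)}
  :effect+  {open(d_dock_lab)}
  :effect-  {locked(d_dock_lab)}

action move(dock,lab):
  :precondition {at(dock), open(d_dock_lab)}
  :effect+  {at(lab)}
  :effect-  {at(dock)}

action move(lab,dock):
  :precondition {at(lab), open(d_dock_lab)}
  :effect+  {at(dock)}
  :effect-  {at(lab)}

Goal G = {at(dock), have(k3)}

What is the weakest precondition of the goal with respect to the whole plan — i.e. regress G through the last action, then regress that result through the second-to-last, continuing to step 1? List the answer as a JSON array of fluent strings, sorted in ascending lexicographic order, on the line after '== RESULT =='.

Regress step by step:
  through step 4 (move(lab,dock)): drop {at(dock)}, keep {have(k3)}, require {at(lab), open(d_dock_lab)}
    → {at(lab), have(k3), open(d_dock_lab)}
  through step 3 (move(dock,lab)): drop {at(lab)}, keep {have(k3), open(d_dock_lab)}, require {at(dock), open(d_dock_lab)}
    → {at(dock), have(k3), open(d_dock_lab)}
  through step 2 (unlock(d_dock_lab)): drop {open(d_dock_lab)}, keep {at(dock), have(k3)}, require {have(k3), locked(d_dock_lab)}
    → {at(dock), have(k3), locked(d_dock_lab)}
  through step 1 (move(bay,dock)): drop {at(dock)}, keep {have(k3), locked(d_dock_lab)}, require {at(bay), open(d_dock_bay)}
    → {at(bay), have(k3), locked(d_dock_lab), open(d_dock_bay)}

== RESULT ==
["at(bay)", "have(k3)", "locked(d_dock_lab)", "open(d_dock_bay)"]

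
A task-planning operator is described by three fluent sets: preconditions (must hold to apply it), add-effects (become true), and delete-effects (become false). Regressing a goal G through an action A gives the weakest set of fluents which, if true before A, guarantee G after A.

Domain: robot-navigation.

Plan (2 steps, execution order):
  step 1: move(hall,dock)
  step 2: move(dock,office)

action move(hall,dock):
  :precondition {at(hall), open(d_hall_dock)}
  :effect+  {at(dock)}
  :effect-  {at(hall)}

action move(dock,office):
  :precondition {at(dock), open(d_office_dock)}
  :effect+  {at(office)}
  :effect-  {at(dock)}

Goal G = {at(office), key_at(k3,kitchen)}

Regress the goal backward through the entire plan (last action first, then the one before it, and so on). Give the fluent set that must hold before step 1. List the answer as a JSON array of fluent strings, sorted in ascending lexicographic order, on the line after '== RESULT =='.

Regress step by step:
  through step 2 (move(dock,office)): drop {at(office)}, keep {key_at(k3,kitchen)}, require {at(dock), open(d_office_dock)}
    → {at(dock), key_at(k3,kitchen), open(d_office_dock)}
  through step 1 (move(hall,dock)): drop {at(dock)}, keep {key_at(k3,kitchen), open(d_office_dock)}, require {at(hall), open(d_hall_dock)}
    → {at(hall), key_at(k3,kitchen), open(d_hall_dock), open(d_office_dock)}

== RESULT ==
["at(hall)", "key_at(k3,kitchen)", "open(d_hall_dock)", "open(d_office_dock)"]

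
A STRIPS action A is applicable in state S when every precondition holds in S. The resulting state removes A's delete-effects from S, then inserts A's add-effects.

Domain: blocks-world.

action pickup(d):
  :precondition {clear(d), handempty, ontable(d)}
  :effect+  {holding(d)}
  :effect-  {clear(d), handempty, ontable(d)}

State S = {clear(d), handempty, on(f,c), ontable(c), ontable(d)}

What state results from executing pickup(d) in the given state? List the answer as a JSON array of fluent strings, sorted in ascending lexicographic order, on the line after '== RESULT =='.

Progress:
  pre ⊆ S: {clear(d), handempty, ontable(d)} ⊆ S  — applicable
  S \ del = {on(f,c), ontable(c)}
  ∪ add   = {holding(d), on(f,c), ontable(c)}

== RESULT ==
["holding(d)", "on(f,c)", "ontable(c)"]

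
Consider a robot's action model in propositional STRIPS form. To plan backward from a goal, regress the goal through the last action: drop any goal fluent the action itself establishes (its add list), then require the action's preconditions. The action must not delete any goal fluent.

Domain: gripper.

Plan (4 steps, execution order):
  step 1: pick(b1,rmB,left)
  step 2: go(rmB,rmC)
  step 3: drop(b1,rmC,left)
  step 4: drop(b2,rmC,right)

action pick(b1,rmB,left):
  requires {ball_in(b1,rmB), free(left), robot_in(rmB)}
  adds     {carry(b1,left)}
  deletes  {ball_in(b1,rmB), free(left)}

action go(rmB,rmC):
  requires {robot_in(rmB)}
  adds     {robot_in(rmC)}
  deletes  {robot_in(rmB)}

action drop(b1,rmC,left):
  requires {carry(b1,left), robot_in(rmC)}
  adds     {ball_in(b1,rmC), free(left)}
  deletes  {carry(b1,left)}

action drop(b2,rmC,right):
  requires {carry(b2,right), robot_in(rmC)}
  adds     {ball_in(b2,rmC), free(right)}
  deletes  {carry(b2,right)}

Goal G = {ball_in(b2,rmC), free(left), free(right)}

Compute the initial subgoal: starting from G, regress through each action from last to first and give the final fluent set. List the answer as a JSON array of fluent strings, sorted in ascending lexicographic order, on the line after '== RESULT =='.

Work backward from the goal:
  through step 4 (drop(b2,rmC,right)): drop {ball_in(b2,rmC), free(right)}, keep {free(left)}, require {carry(b2,right), robot_in(rmC)}
    → {carry(b2,right), free(left), robot_in(rmC)}
  through step 3 (drop(b1,rmC,left)): drop {free(left)}, keep {carry(b2,right), robot_in(rmC)}, require {carry(b1,left), robot_in(rmC)}
    → {carry(b1,left), carry(b2,right), robot_in(rmC)}
  through step 2 (go(rmB,rmC)): drop {robot_in(rmC)}, keep {carry(b1,left), carry(b2,right)}, require {robot_in(rmB)}
    → {carry(b1,left), carry(b2,right), robot_in(rmB)}
  through step 1 (pick(b1,rmB,left)): drop {carry(b1,left)}, keep {carry(b2,right), robot_in(rmB)}, require {ball_in(b1,rmB), free(left), robot_in(rmB)}
    → {ball_in(b1,rmB), carry(b2,right), free(left), robot_in(rmB)}

== RESULT ==
["ball_in(b1,rmB)", "carry(b2,right)", "free(left)", "robot_in(rmB)"]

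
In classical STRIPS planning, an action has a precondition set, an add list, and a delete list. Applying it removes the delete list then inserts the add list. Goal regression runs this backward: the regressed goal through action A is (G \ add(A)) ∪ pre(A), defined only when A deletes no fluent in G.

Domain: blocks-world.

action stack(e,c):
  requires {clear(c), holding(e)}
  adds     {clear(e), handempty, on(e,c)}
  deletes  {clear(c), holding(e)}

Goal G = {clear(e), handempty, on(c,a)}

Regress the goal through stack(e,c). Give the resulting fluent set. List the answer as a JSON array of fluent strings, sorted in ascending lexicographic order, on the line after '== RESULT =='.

Regress:
  G ∩ del = {}  (empty — regression defined)
  G \ add = {clear(e), handempty, on(c,a)} \ {clear(e), handempty, on(e,c)} = {on(c,a)}
  ∪ pre   = {on(c,a)} ∪ {clear(c), holding(e)}
          = {clear(c), holding(e), on(c,a)}

== RESULT ==
["clear(c)", "holding(e)", "on(c,a)"]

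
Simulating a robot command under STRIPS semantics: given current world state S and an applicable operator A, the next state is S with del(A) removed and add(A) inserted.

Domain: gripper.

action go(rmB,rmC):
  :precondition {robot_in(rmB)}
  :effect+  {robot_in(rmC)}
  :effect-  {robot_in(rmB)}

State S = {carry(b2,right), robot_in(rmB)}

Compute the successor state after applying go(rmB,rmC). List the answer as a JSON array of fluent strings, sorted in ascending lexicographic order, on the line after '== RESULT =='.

Compute (S \ del) ∪ add:
  pre ⊆ S: {robot_in(rmB)} ⊆ S  — applicable
  S \ del = {carry(b2,right)}
  ∪ add   = {carry(b2,right), robot_in(rmC)}

== RESULT ==
["carry(b2,right)", "robot_in(rmC)"]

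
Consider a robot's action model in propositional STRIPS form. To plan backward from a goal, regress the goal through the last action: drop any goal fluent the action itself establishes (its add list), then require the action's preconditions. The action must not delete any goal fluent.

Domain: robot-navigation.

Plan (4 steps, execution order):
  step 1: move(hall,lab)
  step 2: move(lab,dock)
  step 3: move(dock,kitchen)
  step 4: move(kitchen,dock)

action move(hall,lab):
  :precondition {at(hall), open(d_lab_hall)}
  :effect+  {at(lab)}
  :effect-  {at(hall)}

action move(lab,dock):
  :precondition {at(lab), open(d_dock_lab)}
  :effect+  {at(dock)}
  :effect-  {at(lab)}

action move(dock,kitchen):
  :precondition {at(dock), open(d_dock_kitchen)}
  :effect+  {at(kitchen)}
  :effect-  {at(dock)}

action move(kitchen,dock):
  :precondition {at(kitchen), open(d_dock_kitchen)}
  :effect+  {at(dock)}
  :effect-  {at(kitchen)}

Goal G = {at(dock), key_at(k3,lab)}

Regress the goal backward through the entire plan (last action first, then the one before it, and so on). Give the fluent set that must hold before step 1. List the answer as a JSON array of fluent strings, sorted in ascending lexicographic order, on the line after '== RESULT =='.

Work backward from the goal:
  through step 4 (move(kitchen,dock)): drop {at(dock)}, keep {key_at(k3,lab)}, require {at(kitchen), open(d_dock_kitchen)}
    → {at(kitchen), key_at(k3,lab), open(d_dock_kitchen)}
  through step 3 (move(dock,kitchen)): drop {at(kitchen)}, keep {key_at(k3,lab), open(d_dock_kitchen)}, require {at(dock), open(d_dock_kitchen)}
    → {at(dock), key_at(k3,lab), open(d_dock_kitchen)}
  through step 2 (move(lab,dock)): drop {at(dock)}, keep {key_at(k3,lab), open(d_dock_kitchen)}, require {at(lab), open(d_dock_lab)}
    → {at(lab), key_at(k3,lab), open(d_dock_kitchen), open(d_dock_lab)}
  through step 1 (move(hall,lab)): drop {at(lab)}, keep {key_at(k3,lab), open(d_dock_kitchen), open(d_dock_lab)}, require {at(hall), open(d_lab_hall)}
    → {at(hall), key_at(k3,lab), open(d_dock_kitchen), open(d_dock_lab), open(d_lab_hall)}

== RESULT ==
["at(hall)", "key_at(k3,lab)", "open(d_dock_kitchen)", "open(d_dock_lab)", "open(d_lab_hall)"]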